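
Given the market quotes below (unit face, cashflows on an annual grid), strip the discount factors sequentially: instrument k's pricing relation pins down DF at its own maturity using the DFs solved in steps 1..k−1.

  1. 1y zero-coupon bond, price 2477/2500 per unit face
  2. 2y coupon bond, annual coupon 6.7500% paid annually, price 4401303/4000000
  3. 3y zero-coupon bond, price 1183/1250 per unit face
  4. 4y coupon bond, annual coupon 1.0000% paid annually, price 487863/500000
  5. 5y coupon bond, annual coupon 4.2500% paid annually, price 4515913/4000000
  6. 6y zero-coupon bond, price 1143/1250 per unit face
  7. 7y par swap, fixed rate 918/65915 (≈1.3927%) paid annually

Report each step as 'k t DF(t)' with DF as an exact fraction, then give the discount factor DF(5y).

step 1 [1y] zero: DF = P = 2477/2500 ≈ 0.990800
step 2 [2y] bond c/1=27/400: DF=(4401303/4000000 − 27/400·(0.990800))/(1+27/400) = 9681/10000 ≈ 0.968100
step 3 [3y] zero: DF = P = 1183/1250 ≈ 0.946400
step 4 [4y] bond c/1=1/100: DF=(487863/500000 − 1/100·(0.990800+0.968100+0.946400))/(1+1/100) = 9373/10000 ≈ 0.937300
step 5 [5y] bond c/1=17/400: DF=(4515913/4000000 − 17/400·(0.990800+0.968100+0.946400+0.937300))/(1+17/400) = 9263/10000 ≈ 0.926300
step 6 [6y] zero: DF = P = 1143/1250 ≈ 0.914400
step 7 [7y] swap r/1=918/65915: DF=(1 − 918/65915·(0.990800+0.968100+0.946400+0.937300+0.926300+0.914400))/(1+918/65915) = 4541/5000 ≈ 0.908200

1 1 2477/2500
2 2 9681/10000
3 3 1183/1250
4 4 9373/10000
5 5 9263/10000
6 6 1143/1250
7 7 4541/5000
DF(5y) = 9263/10000 ≈ 0.926300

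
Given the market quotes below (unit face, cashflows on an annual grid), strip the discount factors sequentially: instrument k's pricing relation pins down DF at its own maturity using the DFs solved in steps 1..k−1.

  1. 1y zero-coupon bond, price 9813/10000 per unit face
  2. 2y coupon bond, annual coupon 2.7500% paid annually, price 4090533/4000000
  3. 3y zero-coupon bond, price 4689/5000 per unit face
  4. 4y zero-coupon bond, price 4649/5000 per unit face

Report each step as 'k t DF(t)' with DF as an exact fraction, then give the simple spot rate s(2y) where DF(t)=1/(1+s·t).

1 1 9813/10000
2 2 969/1000
3 3 4689/5000
4 4 4649/5000
s(2y) = (1/(969/1000) − 1)/(2) = 31/1938 ≈ 1.5996%

step 1 [1y] zero: DF = P = 9813/10000 ≈ 0.981300
step 2 [2y] bond c/1=11/400: DF=(4090533/4000000 − 11/400·(0.981300))/(1+11/400) = 969/1000 ≈ 0.969000
step 3 [3y] zero: DF = P = 4689/5000 ≈ 0.937800
step 4 [4y] zero: DF = P = 4649/5000 ≈ 0.929800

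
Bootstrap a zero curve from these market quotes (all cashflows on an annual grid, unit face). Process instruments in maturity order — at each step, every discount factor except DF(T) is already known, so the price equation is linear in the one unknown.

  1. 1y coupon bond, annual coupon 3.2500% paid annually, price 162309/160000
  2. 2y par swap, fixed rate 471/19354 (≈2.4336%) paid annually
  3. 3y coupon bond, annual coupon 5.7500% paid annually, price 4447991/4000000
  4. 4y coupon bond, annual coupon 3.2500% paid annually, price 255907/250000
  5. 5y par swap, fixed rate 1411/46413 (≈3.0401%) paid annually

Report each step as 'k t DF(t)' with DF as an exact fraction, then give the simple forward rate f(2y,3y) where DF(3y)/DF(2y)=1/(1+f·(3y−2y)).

1 1 393/400
2 2 9529/10000
3 3 9463/10000
4 4 9007/10000
5 5 8589/10000
f(2y,3y) = ((9529/10000)/(9463/10000) − 1)/(1) = 66/9463 ≈ 0.6975%

step 1 [1y] bond c/1=13/400: DF=(162309/160000 − 13/400·(0))/(1+13/400) = 393/400 ≈ 0.982500
step 2 [2y] swap r/1=471/19354: DF=(1 − 471/19354·(0.982500))/(1+471/19354) = 9529/10000 ≈ 0.952900
step 3 [3y] bond c/1=23/400: DF=(4447991/4000000 − 23/400·(0.982500+0.952900))/(1+23/400) = 9463/10000 ≈ 0.946300
step 4 [4y] bond c/1=13/400: DF=(255907/250000 − 13/400·(0.982500+0.952900+0.946300))/(1+13/400) = 9007/10000 ≈ 0.900700
step 5 [5y] swap r/1=1411/46413: DF=(1 − 1411/46413·(0.982500+0.952900+0.946300+0.900700))/(1+1411/46413) = 8589/10000 ≈ 0.858900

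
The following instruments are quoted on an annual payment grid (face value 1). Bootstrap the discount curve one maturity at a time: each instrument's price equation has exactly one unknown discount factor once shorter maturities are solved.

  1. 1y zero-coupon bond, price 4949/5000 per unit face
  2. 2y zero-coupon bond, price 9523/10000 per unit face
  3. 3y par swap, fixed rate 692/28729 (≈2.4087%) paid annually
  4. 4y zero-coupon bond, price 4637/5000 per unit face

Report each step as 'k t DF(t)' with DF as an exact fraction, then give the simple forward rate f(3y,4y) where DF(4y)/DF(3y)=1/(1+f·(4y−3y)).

1 1 4949/5000
2 2 9523/10000
3 3 2327/2500
4 4 4637/5000
f(3y,4y) = ((2327/2500)/(4637/5000) − 1)/(1) = 17/4637 ≈ 0.3666%

step 1 [1y] zero: DF = P = 4949/5000 ≈ 0.989800
step 2 [2y] zero: DF = P = 9523/10000 ≈ 0.952300
step 3 [3y] swap r/1=692/28729: DF=(1 − 692/28729·(0.989800+0.952300))/(1+692/28729) = 2327/2500 ≈ 0.930800
step 4 [4y] zero: DF = P = 4637/5000 ≈ 0.927400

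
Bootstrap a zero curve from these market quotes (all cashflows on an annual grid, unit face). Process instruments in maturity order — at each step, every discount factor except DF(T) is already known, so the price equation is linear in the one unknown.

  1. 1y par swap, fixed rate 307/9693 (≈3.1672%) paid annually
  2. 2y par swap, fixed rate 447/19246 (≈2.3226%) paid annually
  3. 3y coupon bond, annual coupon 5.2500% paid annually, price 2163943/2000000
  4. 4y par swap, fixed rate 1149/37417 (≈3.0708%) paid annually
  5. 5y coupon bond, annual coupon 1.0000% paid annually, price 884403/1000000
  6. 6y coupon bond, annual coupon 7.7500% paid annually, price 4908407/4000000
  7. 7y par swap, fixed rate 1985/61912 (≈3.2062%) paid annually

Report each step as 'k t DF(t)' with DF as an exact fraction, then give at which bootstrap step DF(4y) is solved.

1 1 9693/10000
2 2 9553/10000
3 3 233/250
4 4 8851/10000
5 5 4193/5000
6 6 4047/5000
7 7 1603/2000
DF(4y) is solved at step 4

step 1 [1y] swap r/1=307/9693: DF=(1 − 307/9693·(0))/(1+307/9693) = 9693/10000 ≈ 0.969300
step 2 [2y] swap r/1=447/19246: DF=(1 − 447/19246·(0.969300))/(1+447/19246) = 9553/10000 ≈ 0.955300
step 3 [3y] bond c/1=21/400: DF=(2163943/2000000 − 21/400·(0.969300+0.955300))/(1+21/400) = 233/250 ≈ 0.932000
step 4 [4y] swap r/1=1149/37417: DF=(1 − 1149/37417·(0.969300+0.955300+0.932000))/(1+1149/37417) = 8851/10000 ≈ 0.885100
step 5 [5y] bond c/1=1/100: DF=(884403/1000000 − 1/100·(0.969300+0.955300+0.932000+0.885100))/(1+1/100) = 4193/5000 ≈ 0.838600
step 6 [6y] bond c/1=31/400: DF=(4908407/4000000 − 31/400·(0.969300+0.955300+0.932000+0.885100+0.838600))/(1+31/400) = 4047/5000 ≈ 0.809400
step 7 [7y] swap r/1=1985/61912: DF=(1 − 1985/61912·(0.969300+0.955300+0.932000+0.885100+0.838600+0.809400))/(1+1985/61912) = 1603/2000 ≈ 0.801500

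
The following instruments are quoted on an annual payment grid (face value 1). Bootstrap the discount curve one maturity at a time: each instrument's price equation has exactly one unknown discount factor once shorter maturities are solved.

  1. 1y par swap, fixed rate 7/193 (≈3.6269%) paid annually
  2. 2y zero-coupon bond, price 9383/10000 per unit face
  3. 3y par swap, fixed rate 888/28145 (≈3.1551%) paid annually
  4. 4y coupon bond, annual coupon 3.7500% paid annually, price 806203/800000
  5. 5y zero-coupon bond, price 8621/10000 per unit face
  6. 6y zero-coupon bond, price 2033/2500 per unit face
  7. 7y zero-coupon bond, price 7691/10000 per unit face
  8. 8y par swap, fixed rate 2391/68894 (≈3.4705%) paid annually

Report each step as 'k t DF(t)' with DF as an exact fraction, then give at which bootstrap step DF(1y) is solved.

1 1 193/200
2 2 9383/10000
3 3 1139/1250
4 4 1087/1250
5 5 8621/10000
6 6 2033/2500
7 7 7691/10000
8 8 7609/10000
DF(1y) is solved at step 1

step 1 [1y] swap r/1=7/193: DF=(1 − 7/193·(0))/(1+7/193) = 193/200 ≈ 0.965000
step 2 [2y] zero: DF = P = 9383/10000 ≈ 0.938300
step 3 [3y] swap r/1=888/28145: DF=(1 − 888/28145·(0.965000+0.938300))/(1+888/28145) = 1139/1250 ≈ 0.911200
step 4 [4y] bond c/1=3/80: DF=(806203/800000 − 3/80·(0.965000+0.938300+0.911200))/(1+3/80) = 1087/1250 ≈ 0.869600
step 5 [5y] zero: DF = P = 8621/10000 ≈ 0.862100
step 6 [6y] zero: DF = P = 2033/2500 ≈ 0.813200
step 7 [7y] zero: DF = P = 7691/10000 ≈ 0.769100
step 8 [8y] swap r/1=2391/68894: DF=(1 − 2391/68894·(0.965000+0.938300+0.911200+0.869600+0.862100+0.813200+0.769100))/(1+2391/68894) = 7609/10000 ≈ 0.760900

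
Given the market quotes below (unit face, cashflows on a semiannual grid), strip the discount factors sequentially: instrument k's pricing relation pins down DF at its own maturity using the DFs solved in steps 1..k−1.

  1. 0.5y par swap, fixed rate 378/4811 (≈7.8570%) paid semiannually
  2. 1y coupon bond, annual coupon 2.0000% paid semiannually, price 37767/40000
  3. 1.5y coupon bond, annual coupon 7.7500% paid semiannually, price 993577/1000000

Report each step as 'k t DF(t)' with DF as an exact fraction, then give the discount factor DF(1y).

1 1/2 4811/5000
2 1 9253/10000
3 3/2 8861/10000
DF(1y) = 9253/10000 ≈ 0.925300

step 1 [0.5y] swap r/2=189/4811: DF=(1 − 189/4811·(0))/(1+189/4811) = 4811/5000 ≈ 0.962200
step 2 [1y] bond c/2=1/100: DF=(37767/40000 − 1/100·(0.962200))/(1+1/100) = 9253/10000 ≈ 0.925300
step 3 [1.5y] bond c/2=31/800: DF=(993577/1000000 − 31/800·(0.962200+0.925300))/(1+31/800) = 8861/10000 ≈ 0.886100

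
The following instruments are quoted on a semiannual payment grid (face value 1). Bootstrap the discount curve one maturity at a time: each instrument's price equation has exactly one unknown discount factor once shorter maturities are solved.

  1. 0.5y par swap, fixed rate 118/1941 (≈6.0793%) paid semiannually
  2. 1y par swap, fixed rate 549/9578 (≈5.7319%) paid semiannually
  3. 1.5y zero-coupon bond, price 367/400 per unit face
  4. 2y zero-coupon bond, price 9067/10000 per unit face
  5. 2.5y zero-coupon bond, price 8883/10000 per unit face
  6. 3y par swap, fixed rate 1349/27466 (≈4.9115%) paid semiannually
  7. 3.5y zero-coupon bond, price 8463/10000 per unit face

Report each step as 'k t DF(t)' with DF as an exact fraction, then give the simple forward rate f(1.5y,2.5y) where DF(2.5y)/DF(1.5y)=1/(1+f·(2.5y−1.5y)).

1 1/2 1941/2000
2 1 9451/10000
3 3/2 367/400
4 2 9067/10000
5 5/2 8883/10000
6 3 8651/10000
7 7/2 8463/10000
f(1.5y,2.5y) = ((367/400)/(8883/10000) − 1)/(1) = 292/8883 ≈ 3.2872%

step 1 [0.5y] swap r/2=59/1941: DF=(1 − 59/1941·(0))/(1+59/1941) = 1941/2000 ≈ 0.970500
step 2 [1y] swap r/2=549/19156: DF=(1 − 549/19156·(0.970500))/(1+549/19156) = 9451/10000 ≈ 0.945100
step 3 [1.5y] zero: DF = P = 367/400 ≈ 0.917500
step 4 [2y] zero: DF = P = 9067/10000 ≈ 0.906700
step 5 [2.5y] zero: DF = P = 8883/10000 ≈ 0.888300
step 6 [3y] swap r/2=1349/54932: DF=(1 − 1349/54932·(0.970500+0.945100+0.917500+0.906700+0.888300))/(1+1349/54932) = 8651/10000 ≈ 0.865100
step 7 [3.5y] zero: DF = P = 8463/10000 ≈ 0.846300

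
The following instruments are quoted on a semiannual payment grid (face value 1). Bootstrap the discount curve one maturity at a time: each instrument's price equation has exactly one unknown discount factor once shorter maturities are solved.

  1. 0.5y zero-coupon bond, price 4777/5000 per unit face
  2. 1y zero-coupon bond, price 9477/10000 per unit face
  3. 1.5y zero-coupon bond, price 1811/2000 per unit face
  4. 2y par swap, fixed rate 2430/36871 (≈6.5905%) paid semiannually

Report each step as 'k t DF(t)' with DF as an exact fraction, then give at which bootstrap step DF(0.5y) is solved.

1 1/2 4777/5000
2 1 9477/10000
3 3/2 1811/2000
4 2 1757/2000
DF(0.5y) is solved at step 1

step 1 [0.5y] zero: DF = P = 4777/5000 ≈ 0.955400
step 2 [1y] zero: DF = P = 9477/10000 ≈ 0.947700
step 3 [1.5y] zero: DF = P = 1811/2000 ≈ 0.905500
step 4 [2y] swap r/2=1215/36871: DF=(1 − 1215/36871·(0.955400+0.947700+0.905500))/(1+1215/36871) = 1757/2000 ≈ 0.878500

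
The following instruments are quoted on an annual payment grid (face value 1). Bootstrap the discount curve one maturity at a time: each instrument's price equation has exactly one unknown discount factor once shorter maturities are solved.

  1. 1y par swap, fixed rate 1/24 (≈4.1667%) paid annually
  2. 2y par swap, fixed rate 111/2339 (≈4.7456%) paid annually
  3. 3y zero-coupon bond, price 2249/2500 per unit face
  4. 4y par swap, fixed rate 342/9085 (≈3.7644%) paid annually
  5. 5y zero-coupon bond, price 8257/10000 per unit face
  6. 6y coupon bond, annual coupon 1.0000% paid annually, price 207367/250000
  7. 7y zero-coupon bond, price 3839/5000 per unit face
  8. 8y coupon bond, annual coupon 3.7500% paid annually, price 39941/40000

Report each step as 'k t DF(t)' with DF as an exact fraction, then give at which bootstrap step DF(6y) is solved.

step 1 [1y] swap r/1=1/24: DF=(1 − 1/24·(0))/(1+1/24) = 24/25 ≈ 0.960000
step 2 [2y] swap r/1=111/2339: DF=(1 − 111/2339·(0.960000))/(1+111/2339) = 1139/1250 ≈ 0.911200
step 3 [3y] zero: DF = P = 2249/2500 ≈ 0.899600
step 4 [4y] swap r/1=342/9085: DF=(1 − 342/9085·(0.960000+0.911200+0.899600))/(1+342/9085) = 1079/1250 ≈ 0.863200
step 5 [5y] zero: DF = P = 8257/10000 ≈ 0.825700
step 6 [6y] bond c/1=1/100: DF=(207367/250000 − 1/100·(0.960000+0.911200+0.899600+0.863200+0.825700))/(1+1/100) = 7771/10000 ≈ 0.777100
step 7 [7y] zero: DF = P = 3839/5000 ≈ 0.767800
step 8 [8y] bond c/1=3/80: DF=(39941/40000 − 3/80·(0.960000+0.911200+0.899600+0.863200+0.825700+0.777100+0.767800))/(1+3/80) = 3727/5000 ≈ 0.745400

1 1 24/25
2 2 1139/1250
3 3 2249/2500
4 4 1079/1250
5 5 8257/10000
6 6 7771/10000
7 7 3839/5000
8 8 3727/5000
DF(6y) is solved at step 6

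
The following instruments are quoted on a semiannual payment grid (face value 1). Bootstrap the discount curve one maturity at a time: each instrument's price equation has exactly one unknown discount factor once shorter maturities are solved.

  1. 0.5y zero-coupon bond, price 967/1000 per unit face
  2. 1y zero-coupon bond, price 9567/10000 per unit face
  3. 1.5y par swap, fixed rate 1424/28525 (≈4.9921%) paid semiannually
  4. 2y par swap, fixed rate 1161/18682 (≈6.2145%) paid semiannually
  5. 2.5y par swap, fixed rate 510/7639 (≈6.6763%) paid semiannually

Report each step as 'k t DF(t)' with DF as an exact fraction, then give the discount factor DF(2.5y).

1 1/2 967/1000
2 1 9567/10000
3 3/2 1161/1250
4 2 8839/10000
5 5/2 847/1000
DF(2.5y) = 847/1000 ≈ 0.847000

step 1 [0.5y] zero: DF = P = 967/1000 ≈ 0.967000
step 2 [1y] zero: DF = P = 9567/10000 ≈ 0.956700
step 3 [1.5y] swap r/2=712/28525: DF=(1 − 712/28525·(0.967000+0.956700))/(1+712/28525) = 1161/1250 ≈ 0.928800
step 4 [2y] swap r/2=1161/37364: DF=(1 − 1161/37364·(0.967000+0.956700+0.928800))/(1+1161/37364) = 8839/10000 ≈ 0.883900
step 5 [2.5y] swap r/2=255/7639: DF=(1 − 255/7639·(0.967000+0.956700+0.928800+0.883900))/(1+255/7639) = 847/1000 ≈ 0.847000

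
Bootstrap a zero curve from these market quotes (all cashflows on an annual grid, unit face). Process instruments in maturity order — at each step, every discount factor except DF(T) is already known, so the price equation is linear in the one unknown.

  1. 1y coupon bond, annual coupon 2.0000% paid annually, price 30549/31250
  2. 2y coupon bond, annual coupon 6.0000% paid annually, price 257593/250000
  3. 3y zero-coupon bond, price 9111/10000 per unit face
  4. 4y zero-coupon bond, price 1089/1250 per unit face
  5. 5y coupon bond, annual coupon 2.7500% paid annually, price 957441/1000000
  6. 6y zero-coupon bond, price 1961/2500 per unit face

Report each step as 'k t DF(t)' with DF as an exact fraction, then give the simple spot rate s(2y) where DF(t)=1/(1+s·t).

step 1 [1y] bond c/1=1/50: DF=(30549/31250 − 1/50·(0))/(1+1/50) = 599/625 ≈ 0.958400
step 2 [2y] bond c/1=3/50: DF=(257593/250000 − 3/50·(0.958400))/(1+3/50) = 4589/5000 ≈ 0.917800
step 3 [3y] zero: DF = P = 9111/10000 ≈ 0.911100
step 4 [4y] zero: DF = P = 1089/1250 ≈ 0.871200
step 5 [5y] bond c/1=11/400: DF=(957441/1000000 − 11/400·(0.958400+0.917800+0.911100+0.871200))/(1+11/400) = 8339/10000 ≈ 0.833900
step 6 [6y] zero: DF = P = 1961/2500 ≈ 0.784400

1 1 599/625
2 2 4589/5000
3 3 9111/10000
4 4 1089/1250
5 5 8339/10000
6 6 1961/2500
s(2y) = (1/(4589/5000) − 1)/(2) = 411/9178 ≈ 4.4781%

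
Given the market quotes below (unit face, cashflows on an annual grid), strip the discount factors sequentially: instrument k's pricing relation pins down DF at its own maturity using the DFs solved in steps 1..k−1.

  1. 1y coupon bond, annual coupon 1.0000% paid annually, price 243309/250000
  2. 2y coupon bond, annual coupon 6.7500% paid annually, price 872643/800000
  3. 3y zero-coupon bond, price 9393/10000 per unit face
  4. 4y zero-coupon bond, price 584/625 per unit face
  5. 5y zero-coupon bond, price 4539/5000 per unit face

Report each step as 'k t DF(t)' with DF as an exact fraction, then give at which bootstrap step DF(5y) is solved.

step 1 [1y] bond c/1=1/100: DF=(243309/250000 − 1/100·(0))/(1+1/100) = 2409/2500 ≈ 0.963600
step 2 [2y] bond c/1=27/400: DF=(872643/800000 − 27/400·(0.963600))/(1+27/400) = 9609/10000 ≈ 0.960900
step 3 [3y] zero: DF = P = 9393/10000 ≈ 0.939300
step 4 [4y] zero: DF = P = 584/625 ≈ 0.934400
step 5 [5y] zero: DF = P = 4539/5000 ≈ 0.907800

1 1 2409/2500
2 2 9609/10000
3 3 9393/10000
4 4 584/625
5 5 4539/5000
DF(5y) is solved at step 5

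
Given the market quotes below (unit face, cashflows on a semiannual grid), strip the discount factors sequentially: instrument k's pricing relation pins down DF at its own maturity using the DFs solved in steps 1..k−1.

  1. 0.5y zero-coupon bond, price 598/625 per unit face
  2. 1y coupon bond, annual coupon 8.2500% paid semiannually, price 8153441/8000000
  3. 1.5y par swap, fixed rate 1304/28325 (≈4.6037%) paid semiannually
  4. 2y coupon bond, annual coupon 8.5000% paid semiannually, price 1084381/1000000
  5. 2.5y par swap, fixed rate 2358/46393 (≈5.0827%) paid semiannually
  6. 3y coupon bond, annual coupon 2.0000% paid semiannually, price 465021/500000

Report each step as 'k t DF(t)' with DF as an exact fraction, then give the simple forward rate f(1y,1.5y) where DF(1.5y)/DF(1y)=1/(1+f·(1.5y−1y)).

1 1/2 598/625
2 1 9409/10000
3 3/2 2337/2500
4 2 9247/10000
5 5/2 8821/10000
6 3 8749/10000
f(1y,1.5y) = ((9409/10000)/(2337/2500) − 1)/(1/2) = 61/4674 ≈ 1.3051%

step 1 [0.5y] zero: DF = P = 598/625 ≈ 0.956800
step 2 [1y] bond c/2=33/800: DF=(8153441/8000000 − 33/800·(0.956800))/(1+33/800) = 9409/10000 ≈ 0.940900
step 3 [1.5y] swap r/2=652/28325: DF=(1 − 652/28325·(0.956800+0.940900))/(1+652/28325) = 2337/2500 ≈ 0.934800
step 4 [2y] bond c/2=17/400: DF=(1084381/1000000 − 17/400·(0.956800+0.940900+0.934800))/(1+17/400) = 9247/10000 ≈ 0.924700
step 5 [2.5y] swap r/2=1179/46393: DF=(1 − 1179/46393·(0.956800+0.940900+0.934800+0.924700))/(1+1179/46393) = 8821/10000 ≈ 0.882100
step 6 [3y] bond c/2=1/100: DF=(465021/500000 − 1/100·(0.956800+0.940900+0.934800+0.924700+0.882100))/(1+1/100) = 8749/10000 ≈ 0.874900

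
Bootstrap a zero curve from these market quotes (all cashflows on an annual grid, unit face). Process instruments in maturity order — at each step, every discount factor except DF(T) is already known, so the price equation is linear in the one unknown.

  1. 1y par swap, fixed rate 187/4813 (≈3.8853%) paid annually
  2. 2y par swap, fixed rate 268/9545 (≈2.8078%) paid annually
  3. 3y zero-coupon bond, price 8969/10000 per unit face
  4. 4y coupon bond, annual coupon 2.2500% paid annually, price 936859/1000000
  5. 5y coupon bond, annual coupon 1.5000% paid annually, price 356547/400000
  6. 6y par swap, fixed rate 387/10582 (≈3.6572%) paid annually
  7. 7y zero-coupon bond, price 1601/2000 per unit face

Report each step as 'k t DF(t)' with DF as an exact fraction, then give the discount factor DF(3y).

1 1 4813/5000
2 2 1183/1250
3 3 8969/10000
4 4 1709/2000
5 5 8241/10000
6 6 1613/2000
7 7 1601/2000
DF(3y) = 8969/10000 ≈ 0.896900

step 1 [1y] swap r/1=187/4813: DF=(1 − 187/4813·(0))/(1+187/4813) = 4813/5000 ≈ 0.962600
step 2 [2y] swap r/1=268/9545: DF=(1 − 268/9545·(0.962600))/(1+268/9545) = 1183/1250 ≈ 0.946400
step 3 [3y] zero: DF = P = 8969/10000 ≈ 0.896900
step 4 [4y] bond c/1=9/400: DF=(936859/1000000 − 9/400·(0.962600+0.946400+0.896900))/(1+9/400) = 1709/2000 ≈ 0.854500
step 5 [5y] bond c/1=3/200: DF=(356547/400000 − 3/200·(0.962600+0.946400+0.896900+0.854500))/(1+3/200) = 8241/10000 ≈ 0.824100
step 6 [6y] swap r/1=387/10582: DF=(1 − 387/10582·(0.962600+0.946400+0.896900+0.854500+0.824100))/(1+387/10582) = 1613/2000 ≈ 0.806500
step 7 [7y] zero: DF = P = 1601/2000 ≈ 0.800500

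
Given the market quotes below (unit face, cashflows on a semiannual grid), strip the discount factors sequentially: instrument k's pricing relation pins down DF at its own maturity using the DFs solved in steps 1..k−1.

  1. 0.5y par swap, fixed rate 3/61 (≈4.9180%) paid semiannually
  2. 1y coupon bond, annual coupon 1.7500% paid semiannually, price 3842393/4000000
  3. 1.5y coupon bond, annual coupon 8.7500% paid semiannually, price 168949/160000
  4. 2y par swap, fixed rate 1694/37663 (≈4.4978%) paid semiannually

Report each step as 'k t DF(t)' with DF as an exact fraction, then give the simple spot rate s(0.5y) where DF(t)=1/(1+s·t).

1 1/2 122/125
2 1 4719/5000
3 3/2 582/625
4 2 9153/10000
s(0.5y) = (1/(122/125) − 1)/(1/2) = 3/61 ≈ 4.9180%

step 1 [0.5y] swap r/2=3/122: DF=(1 − 3/122·(0))/(1+3/122) = 122/125 ≈ 0.976000
step 2 [1y] bond c/2=7/800: DF=(3842393/4000000 − 7/800·(0.976000))/(1+7/800) = 4719/5000 ≈ 0.943800
step 3 [1.5y] bond c/2=7/160: DF=(168949/160000 − 7/160·(0.976000+0.943800))/(1+7/160) = 582/625 ≈ 0.931200
step 4 [2y] swap r/2=847/37663: DF=(1 − 847/37663·(0.976000+0.943800+0.931200))/(1+847/37663) = 9153/10000 ≈ 0.915300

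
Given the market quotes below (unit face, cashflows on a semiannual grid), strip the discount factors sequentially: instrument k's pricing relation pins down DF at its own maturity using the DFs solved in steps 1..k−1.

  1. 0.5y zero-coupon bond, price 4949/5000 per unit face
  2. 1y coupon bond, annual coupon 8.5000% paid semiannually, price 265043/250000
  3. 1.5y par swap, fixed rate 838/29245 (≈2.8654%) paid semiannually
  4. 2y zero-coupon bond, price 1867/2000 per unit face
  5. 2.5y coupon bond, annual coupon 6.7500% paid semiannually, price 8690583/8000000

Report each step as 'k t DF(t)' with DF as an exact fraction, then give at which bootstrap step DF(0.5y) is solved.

1 1/2 4949/5000
2 1 4883/5000
3 3/2 9581/10000
4 2 1867/2000
5 5/2 9249/10000
DF(0.5y) is solved at step 1

step 1 [0.5y] zero: DF = P = 4949/5000 ≈ 0.989800
step 2 [1y] bond c/2=17/400: DF=(265043/250000 − 17/400·(0.989800))/(1+17/400) = 4883/5000 ≈ 0.976600
step 3 [1.5y] swap r/2=419/29245: DF=(1 − 419/29245·(0.989800+0.976600))/(1+419/29245) = 9581/10000 ≈ 0.958100
step 4 [2y] zero: DF = P = 1867/2000 ≈ 0.933500
step 5 [2.5y] bond c/2=27/800: DF=(8690583/8000000 − 27/800·(0.989800+0.976600+0.958100+0.933500))/(1+27/800) = 9249/10000 ≈ 0.924900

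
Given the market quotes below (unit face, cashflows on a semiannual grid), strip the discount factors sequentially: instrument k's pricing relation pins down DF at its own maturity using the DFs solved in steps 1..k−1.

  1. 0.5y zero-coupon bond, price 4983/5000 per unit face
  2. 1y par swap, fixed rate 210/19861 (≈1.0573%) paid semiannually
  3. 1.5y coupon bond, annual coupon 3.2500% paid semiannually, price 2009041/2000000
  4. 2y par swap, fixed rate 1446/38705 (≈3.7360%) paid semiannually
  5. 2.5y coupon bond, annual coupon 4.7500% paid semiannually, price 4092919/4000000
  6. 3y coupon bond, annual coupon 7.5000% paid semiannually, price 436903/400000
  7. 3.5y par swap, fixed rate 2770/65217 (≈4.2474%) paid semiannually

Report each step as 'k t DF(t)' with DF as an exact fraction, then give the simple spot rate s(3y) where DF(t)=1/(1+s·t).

1 1/2 4983/5000
2 1 1979/2000
3 3/2 9567/10000
4 2 9277/10000
5 5/2 9097/10000
6 3 22/25
7 7/2 1723/2000
s(3y) = (1/(22/25) − 1)/(3) = 1/22 ≈ 4.5455%

step 1 [0.5y] zero: DF = P = 4983/5000 ≈ 0.996600
step 2 [1y] swap r/2=105/19861: DF=(1 − 105/19861·(0.996600))/(1+105/19861) = 1979/2000 ≈ 0.989500
step 3 [1.5y] bond c/2=13/800: DF=(2009041/2000000 − 13/800·(0.996600+0.989500))/(1+13/800) = 9567/10000 ≈ 0.956700
step 4 [2y] swap r/2=723/38705: DF=(1 − 723/38705·(0.996600+0.989500+0.956700))/(1+723/38705) = 9277/10000 ≈ 0.927700
step 5 [2.5y] bond c/2=19/800: DF=(4092919/4000000 − 19/800·(0.996600+0.989500+0.956700+0.927700))/(1+19/800) = 9097/10000 ≈ 0.909700
step 6 [3y] bond c/2=3/80: DF=(436903/400000 − 3/80·(0.996600+0.989500+0.956700+0.927700+0.909700))/(1+3/80) = 22/25 ≈ 0.880000
step 7 [3.5y] swap r/2=1385/65217: DF=(1 − 1385/65217·(0.996600+0.989500+0.956700+0.927700+0.909700+0.880000))/(1+1385/65217) = 1723/2000 ≈ 0.861500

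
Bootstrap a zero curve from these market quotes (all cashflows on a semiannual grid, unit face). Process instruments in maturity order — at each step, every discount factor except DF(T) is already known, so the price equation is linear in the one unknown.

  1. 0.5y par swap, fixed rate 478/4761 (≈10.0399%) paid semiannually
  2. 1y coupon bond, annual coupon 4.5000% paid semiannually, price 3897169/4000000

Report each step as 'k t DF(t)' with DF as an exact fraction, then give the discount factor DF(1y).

1 1/2 4761/5000
2 1 9319/10000
DF(1y) = 9319/10000 ≈ 0.931900

step 1 [0.5y] swap r/2=239/4761: DF=(1 − 239/4761·(0))/(1+239/4761) = 4761/5000 ≈ 0.952200
step 2 [1y] bond c/2=9/400: DF=(3897169/4000000 − 9/400·(0.952200))/(1+9/400) = 9319/10000 ≈ 0.931900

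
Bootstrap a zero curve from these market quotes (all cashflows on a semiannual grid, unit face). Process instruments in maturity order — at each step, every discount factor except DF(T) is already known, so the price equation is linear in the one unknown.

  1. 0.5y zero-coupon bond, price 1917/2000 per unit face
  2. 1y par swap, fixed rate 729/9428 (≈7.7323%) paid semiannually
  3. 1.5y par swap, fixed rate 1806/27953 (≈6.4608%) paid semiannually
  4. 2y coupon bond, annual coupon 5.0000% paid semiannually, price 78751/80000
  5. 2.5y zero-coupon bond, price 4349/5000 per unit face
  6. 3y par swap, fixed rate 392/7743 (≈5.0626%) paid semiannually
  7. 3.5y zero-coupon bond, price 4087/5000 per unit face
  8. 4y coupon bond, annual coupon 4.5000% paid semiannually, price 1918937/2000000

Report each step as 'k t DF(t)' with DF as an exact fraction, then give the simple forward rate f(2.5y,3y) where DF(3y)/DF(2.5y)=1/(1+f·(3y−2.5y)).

1 1/2 1917/2000
2 1 9271/10000
3 3/2 9097/10000
4 2 4461/5000
5 5/2 4349/5000
6 3 2157/2500
7 7/2 4087/5000
8 4 8011/10000
f(2.5y,3y) = ((4349/5000)/(2157/2500) − 1)/(1/2) = 35/2157 ≈ 1.6226%

step 1 [0.5y] zero: DF = P = 1917/2000 ≈ 0.958500
step 2 [1y] swap r/2=729/18856: DF=(1 − 729/18856·(0.958500))/(1+729/18856) = 9271/10000 ≈ 0.927100
step 3 [1.5y] swap r/2=903/27953: DF=(1 − 903/27953·(0.958500+0.927100))/(1+903/27953) = 9097/10000 ≈ 0.909700
step 4 [2y] bond c/2=1/40: DF=(78751/80000 − 1/40·(0.958500+0.927100+0.909700))/(1+1/40) = 4461/5000 ≈ 0.892200
step 5 [2.5y] zero: DF = P = 4349/5000 ≈ 0.869800
step 6 [3y] swap r/2=196/7743: DF=(1 − 196/7743·(0.958500+0.927100+0.909700+0.892200+0.869800))/(1+196/7743) = 2157/2500 ≈ 0.862800
step 7 [3.5y] zero: DF = P = 4087/5000 ≈ 0.817400
step 8 [4y] bond c/2=9/400: DF=(1918937/2000000 − 9/400·(0.958500+0.927100+0.909700+0.892200+0.869800+0.862800+0.817400))/(1+9/400) = 8011/10000 ≈ 0.801100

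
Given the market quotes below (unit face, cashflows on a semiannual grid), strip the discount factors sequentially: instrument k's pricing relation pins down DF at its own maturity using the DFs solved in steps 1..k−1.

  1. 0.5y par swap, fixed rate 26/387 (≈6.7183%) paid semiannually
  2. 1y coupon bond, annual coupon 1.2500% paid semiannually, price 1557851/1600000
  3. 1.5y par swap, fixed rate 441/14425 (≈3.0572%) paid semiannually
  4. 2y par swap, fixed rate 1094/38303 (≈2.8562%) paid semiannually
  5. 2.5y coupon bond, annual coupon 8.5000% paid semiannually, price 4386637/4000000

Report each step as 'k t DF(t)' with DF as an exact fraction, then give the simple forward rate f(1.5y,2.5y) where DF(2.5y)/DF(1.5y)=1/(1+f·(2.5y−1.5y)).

step 1 [0.5y] swap r/2=13/387: DF=(1 − 13/387·(0))/(1+13/387) = 387/400 ≈ 0.967500
step 2 [1y] bond c/2=1/160: DF=(1557851/1600000 − 1/160·(0.967500))/(1+1/160) = 601/625 ≈ 0.961600
step 3 [1.5y] swap r/2=441/28850: DF=(1 − 441/28850·(0.967500+0.961600))/(1+441/28850) = 9559/10000 ≈ 0.955900
step 4 [2y] swap r/2=547/38303: DF=(1 − 547/38303·(0.967500+0.961600+0.955900))/(1+547/38303) = 9453/10000 ≈ 0.945300
step 5 [2.5y] bond c/2=17/400: DF=(4386637/4000000 − 17/400·(0.967500+0.961600+0.955900+0.945300))/(1+17/400) = 4479/5000 ≈ 0.895800

1 1/2 387/400
2 1 601/625
3 3/2 9559/10000
4 2 9453/10000
5 5/2 4479/5000
f(1.5y,2.5y) = ((9559/10000)/(4479/5000) − 1)/(1) = 601/8958 ≈ 6.7091%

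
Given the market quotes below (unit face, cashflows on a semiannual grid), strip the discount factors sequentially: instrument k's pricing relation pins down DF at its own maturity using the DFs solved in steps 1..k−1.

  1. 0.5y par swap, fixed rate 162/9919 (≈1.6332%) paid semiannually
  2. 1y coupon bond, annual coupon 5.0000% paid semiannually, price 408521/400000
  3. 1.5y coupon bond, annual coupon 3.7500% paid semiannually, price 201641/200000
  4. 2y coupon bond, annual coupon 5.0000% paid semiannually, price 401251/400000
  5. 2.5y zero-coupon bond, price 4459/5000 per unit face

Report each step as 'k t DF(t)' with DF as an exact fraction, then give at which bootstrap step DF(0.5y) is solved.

1 1/2 9919/10000
2 1 4861/5000
3 3/2 1907/2000
4 2 363/400
5 5/2 4459/5000
DF(0.5y) is solved at step 1

step 1 [0.5y] swap r/2=81/9919: DF=(1 − 81/9919·(0))/(1+81/9919) = 9919/10000 ≈ 0.991900
step 2 [1y] bond c/2=1/40: DF=(408521/400000 − 1/40·(0.991900))/(1+1/40) = 4861/5000 ≈ 0.972200
step 3 [1.5y] bond c/2=3/160: DF=(201641/200000 − 3/160·(0.991900+0.972200))/(1+3/160) = 1907/2000 ≈ 0.953500
step 4 [2y] bond c/2=1/40: DF=(401251/400000 − 1/40·(0.991900+0.972200+0.953500))/(1+1/40) = 363/400 ≈ 0.907500
step 5 [2.5y] zero: DF = P = 4459/5000 ≈ 0.891800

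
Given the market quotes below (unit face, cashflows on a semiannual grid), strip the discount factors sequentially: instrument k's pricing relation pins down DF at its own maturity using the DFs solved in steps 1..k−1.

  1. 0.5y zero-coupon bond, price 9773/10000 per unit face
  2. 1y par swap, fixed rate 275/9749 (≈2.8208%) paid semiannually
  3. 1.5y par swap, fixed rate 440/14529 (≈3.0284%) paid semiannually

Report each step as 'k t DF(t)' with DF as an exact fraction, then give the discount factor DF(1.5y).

1 1/2 9773/10000
2 1 389/400
3 3/2 239/250
DF(1.5y) = 239/250 ≈ 0.956000

step 1 [0.5y] zero: DF = P = 9773/10000 ≈ 0.977300
step 2 [1y] swap r/2=275/19498: DF=(1 − 275/19498·(0.977300))/(1+275/19498) = 389/400 ≈ 0.972500
step 3 [1.5y] swap r/2=220/14529: DF=(1 − 220/14529·(0.977300+0.972500))/(1+220/14529) = 239/250 ≈ 0.956000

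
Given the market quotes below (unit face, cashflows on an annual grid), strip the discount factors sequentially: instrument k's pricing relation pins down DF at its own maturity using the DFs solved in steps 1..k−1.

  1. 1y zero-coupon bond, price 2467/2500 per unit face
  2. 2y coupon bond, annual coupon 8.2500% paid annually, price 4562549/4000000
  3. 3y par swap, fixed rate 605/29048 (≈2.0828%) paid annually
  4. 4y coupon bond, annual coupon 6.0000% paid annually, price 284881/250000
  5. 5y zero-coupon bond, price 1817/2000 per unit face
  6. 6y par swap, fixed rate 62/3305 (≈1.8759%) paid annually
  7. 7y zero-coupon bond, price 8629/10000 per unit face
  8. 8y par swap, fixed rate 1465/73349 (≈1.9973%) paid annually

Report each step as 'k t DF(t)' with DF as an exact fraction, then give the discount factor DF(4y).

1 1 2467/2500
2 2 1957/2000
3 3 1879/2000
4 4 4553/5000
5 5 1817/2000
6 6 4473/5000
7 7 8629/10000
8 8 1707/2000
DF(4y) = 4553/5000 ≈ 0.910600

step 1 [1y] zero: DF = P = 2467/2500 ≈ 0.986800
step 2 [2y] bond c/1=33/400: DF=(4562549/4000000 − 33/400·(0.986800))/(1+33/400) = 1957/2000 ≈ 0.978500
step 3 [3y] swap r/1=605/29048: DF=(1 − 605/29048·(0.986800+0.978500))/(1+605/29048) = 1879/2000 ≈ 0.939500
step 4 [4y] bond c/1=3/50: DF=(284881/250000 − 3/50·(0.986800+0.978500+0.939500))/(1+3/50) = 4553/5000 ≈ 0.910600
step 5 [5y] zero: DF = P = 1817/2000 ≈ 0.908500
step 6 [6y] swap r/1=62/3305: DF=(1 − 62/3305·(0.986800+0.978500+0.939500+0.910600+0.908500))/(1+62/3305) = 4473/5000 ≈ 0.894600
step 7 [7y] zero: DF = P = 8629/10000 ≈ 0.862900
step 8 [8y] swap r/1=1465/73349: DF=(1 − 1465/73349·(0.986800+0.978500+0.939500+0.910600+0.908500+0.894600+0.862900))/(1+1465/73349) = 1707/2000 ≈ 0.853500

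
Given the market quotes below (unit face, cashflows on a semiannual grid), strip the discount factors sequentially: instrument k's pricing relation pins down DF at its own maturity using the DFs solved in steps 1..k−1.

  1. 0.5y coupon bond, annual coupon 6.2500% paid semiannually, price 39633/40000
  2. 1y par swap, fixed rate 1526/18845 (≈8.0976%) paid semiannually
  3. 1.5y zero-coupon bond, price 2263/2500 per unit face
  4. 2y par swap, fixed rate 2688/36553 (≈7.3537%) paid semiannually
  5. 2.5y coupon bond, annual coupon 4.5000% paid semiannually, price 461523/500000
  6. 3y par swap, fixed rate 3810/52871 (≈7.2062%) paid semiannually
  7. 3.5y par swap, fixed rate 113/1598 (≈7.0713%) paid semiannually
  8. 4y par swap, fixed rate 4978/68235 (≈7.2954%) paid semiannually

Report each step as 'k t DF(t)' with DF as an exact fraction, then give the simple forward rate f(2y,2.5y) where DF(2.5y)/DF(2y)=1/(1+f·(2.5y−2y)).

1 1/2 1201/1250
2 1 9237/10000
3 3/2 2263/2500
4 2 541/625
5 5/2 8223/10000
6 3 1619/2000
7 7/2 7853/10000
8 4 7511/10000
f(2y,2.5y) = ((541/625)/(8223/10000) − 1)/(1/2) = 866/8223 ≈ 10.5314%

step 1 [0.5y] bond c/2=1/32: DF=(39633/40000 − 1/32·(0))/(1+1/32) = 1201/1250 ≈ 0.960800
step 2 [1y] swap r/2=763/18845: DF=(1 − 763/18845·(0.960800))/(1+763/18845) = 9237/10000 ≈ 0.923700
step 3 [1.5y] zero: DF = P = 2263/2500 ≈ 0.905200
step 4 [2y] swap r/2=1344/36553: DF=(1 − 1344/36553·(0.960800+0.923700+0.905200))/(1+1344/36553) = 541/625 ≈ 0.865600
step 5 [2.5y] bond c/2=9/400: DF=(461523/500000 − 9/400·(0.960800+0.923700+0.905200+0.865600))/(1+9/400) = 8223/10000 ≈ 0.822300
step 6 [3y] swap r/2=1905/52871: DF=(1 − 1905/52871·(0.960800+0.923700+0.905200+0.865600+0.822300))/(1+1905/52871) = 1619/2000 ≈ 0.809500
step 7 [3.5y] swap r/2=113/3196: DF=(1 − 113/3196·(0.960800+0.923700+0.905200+0.865600+0.822300+0.809500))/(1+113/3196) = 7853/10000 ≈ 0.785300
step 8 [4y] swap r/2=2489/68235: DF=(1 − 2489/68235·(0.960800+0.923700+0.905200+0.865600+0.822300+0.809500+0.785300))/(1+2489/68235) = 7511/10000 ≈ 0.751100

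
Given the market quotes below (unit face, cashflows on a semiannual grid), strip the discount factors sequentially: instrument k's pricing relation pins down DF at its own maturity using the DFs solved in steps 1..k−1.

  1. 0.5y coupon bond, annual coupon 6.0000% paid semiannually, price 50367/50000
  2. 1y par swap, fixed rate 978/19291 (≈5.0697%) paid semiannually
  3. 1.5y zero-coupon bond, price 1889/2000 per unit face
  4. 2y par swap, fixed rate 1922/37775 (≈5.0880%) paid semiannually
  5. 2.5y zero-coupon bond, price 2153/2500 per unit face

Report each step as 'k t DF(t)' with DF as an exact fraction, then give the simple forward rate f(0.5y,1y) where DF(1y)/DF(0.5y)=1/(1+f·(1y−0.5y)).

1 1/2 489/500
2 1 9511/10000
3 3/2 1889/2000
4 2 9039/10000
5 5/2 2153/2500
f(0.5y,1y) = ((489/500)/(9511/10000) − 1)/(1/2) = 538/9511 ≈ 5.6566%

step 1 [0.5y] bond c/2=3/100: DF=(50367/50000 − 3/100·(0))/(1+3/100) = 489/500 ≈ 0.978000
step 2 [1y] swap r/2=489/19291: DF=(1 − 489/19291·(0.978000))/(1+489/19291) = 9511/10000 ≈ 0.951100
step 3 [1.5y] zero: DF = P = 1889/2000 ≈ 0.944500
step 4 [2y] swap r/2=961/37775: DF=(1 − 961/37775·(0.978000+0.951100+0.944500))/(1+961/37775) = 9039/10000 ≈ 0.903900
step 5 [2.5y] zero: DF = P = 2153/2500 ≈ 0.861200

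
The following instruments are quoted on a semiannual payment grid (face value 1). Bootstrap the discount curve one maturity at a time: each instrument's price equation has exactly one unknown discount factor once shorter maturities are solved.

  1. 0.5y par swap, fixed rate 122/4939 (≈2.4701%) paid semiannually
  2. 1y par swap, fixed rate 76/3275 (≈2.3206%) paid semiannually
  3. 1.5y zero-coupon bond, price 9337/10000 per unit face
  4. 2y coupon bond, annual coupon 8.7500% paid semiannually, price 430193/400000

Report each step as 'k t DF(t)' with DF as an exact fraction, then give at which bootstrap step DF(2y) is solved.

step 1 [0.5y] swap r/2=61/4939: DF=(1 − 61/4939·(0))/(1+61/4939) = 4939/5000 ≈ 0.987800
step 2 [1y] swap r/2=38/3275: DF=(1 − 38/3275·(0.987800))/(1+38/3275) = 2443/2500 ≈ 0.977200
step 3 [1.5y] zero: DF = P = 9337/10000 ≈ 0.933700
step 4 [2y] bond c/2=7/160: DF=(430193/400000 − 7/160·(0.987800+0.977200+0.933700))/(1+7/160) = 9089/10000 ≈ 0.908900

1 1/2 4939/5000
2 1 2443/2500
3 3/2 9337/10000
4 2 9089/10000
DF(2y) is solved at step 4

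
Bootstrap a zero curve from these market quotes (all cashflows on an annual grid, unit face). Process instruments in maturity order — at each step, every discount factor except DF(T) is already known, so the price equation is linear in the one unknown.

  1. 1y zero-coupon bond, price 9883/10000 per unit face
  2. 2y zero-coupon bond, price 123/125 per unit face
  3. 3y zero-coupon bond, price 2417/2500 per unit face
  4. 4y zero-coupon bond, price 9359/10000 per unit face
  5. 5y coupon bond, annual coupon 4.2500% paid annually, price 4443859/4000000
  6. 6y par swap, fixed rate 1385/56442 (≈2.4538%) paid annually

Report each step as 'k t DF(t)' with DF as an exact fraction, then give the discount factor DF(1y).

step 1 [1y] zero: DF = P = 9883/10000 ≈ 0.988300
step 2 [2y] zero: DF = P = 123/125 ≈ 0.984000
step 3 [3y] zero: DF = P = 2417/2500 ≈ 0.966800
step 4 [4y] zero: DF = P = 9359/10000 ≈ 0.935900
step 5 [5y] bond c/1=17/400: DF=(4443859/4000000 − 17/400·(0.988300+0.984000+0.966800+0.935900))/(1+17/400) = 9077/10000 ≈ 0.907700
step 6 [6y] swap r/1=1385/56442: DF=(1 − 1385/56442·(0.988300+0.984000+0.966800+0.935900+0.907700))/(1+1385/56442) = 1723/2000 ≈ 0.861500

1 1 9883/10000
2 2 123/125
3 3 2417/2500
4 4 9359/10000
5 5 9077/10000
6 6 1723/2000
DF(1y) = 9883/10000 ≈ 0.988300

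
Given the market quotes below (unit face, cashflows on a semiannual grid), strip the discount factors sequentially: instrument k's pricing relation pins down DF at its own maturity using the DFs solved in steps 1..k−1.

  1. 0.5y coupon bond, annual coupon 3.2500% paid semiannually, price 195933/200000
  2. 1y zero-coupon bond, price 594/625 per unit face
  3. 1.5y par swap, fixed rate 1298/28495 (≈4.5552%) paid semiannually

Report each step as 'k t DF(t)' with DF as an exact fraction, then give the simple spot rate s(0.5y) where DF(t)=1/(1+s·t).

step 1 [0.5y] bond c/2=13/800: DF=(195933/200000 − 13/800·(0))/(1+13/800) = 241/250 ≈ 0.964000
step 2 [1y] zero: DF = P = 594/625 ≈ 0.950400
step 3 [1.5y] swap r/2=649/28495: DF=(1 − 649/28495·(0.964000+0.950400))/(1+649/28495) = 9351/10000 ≈ 0.935100

1 1/2 241/250
2 1 594/625
3 3/2 9351/10000
s(0.5y) = (1/(241/250) − 1)/(1/2) = 18/241 ≈ 7.4689%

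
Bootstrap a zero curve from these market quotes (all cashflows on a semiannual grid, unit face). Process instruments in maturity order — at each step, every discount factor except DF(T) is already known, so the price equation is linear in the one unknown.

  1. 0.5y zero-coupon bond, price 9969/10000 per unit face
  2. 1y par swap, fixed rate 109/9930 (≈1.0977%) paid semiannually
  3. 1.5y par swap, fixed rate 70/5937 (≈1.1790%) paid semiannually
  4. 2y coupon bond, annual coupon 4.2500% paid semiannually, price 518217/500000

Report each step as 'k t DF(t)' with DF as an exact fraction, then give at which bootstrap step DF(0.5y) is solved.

1 1/2 9969/10000
2 1 9891/10000
3 3/2 393/400
4 2 9531/10000
DF(0.5y) is solved at step 1

step 1 [0.5y] zero: DF = P = 9969/10000 ≈ 0.996900
step 2 [1y] swap r/2=109/19860: DF=(1 − 109/19860·(0.996900))/(1+109/19860) = 9891/10000 ≈ 0.989100
step 3 [1.5y] swap r/2=35/5937: DF=(1 − 35/5937·(0.996900+0.989100))/(1+35/5937) = 393/400 ≈ 0.982500
step 4 [2y] bond c/2=17/800: DF=(518217/500000 − 17/800·(0.996900+0.989100+0.982500))/(1+17/800) = 9531/10000 ≈ 0.953100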